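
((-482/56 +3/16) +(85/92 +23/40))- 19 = -333859/12880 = -25.92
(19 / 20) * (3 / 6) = 19 / 40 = 0.48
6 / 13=0.46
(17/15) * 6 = 34/5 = 6.80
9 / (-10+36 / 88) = -198 / 211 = -0.94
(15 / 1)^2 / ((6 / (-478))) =-17925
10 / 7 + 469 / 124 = 4523 / 868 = 5.21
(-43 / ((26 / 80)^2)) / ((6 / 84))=-963200 / 169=-5699.41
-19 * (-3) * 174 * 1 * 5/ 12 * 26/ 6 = 35815/ 2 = 17907.50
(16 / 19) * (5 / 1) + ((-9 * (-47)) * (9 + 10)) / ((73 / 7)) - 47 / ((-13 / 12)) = 14754161 / 18031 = 818.27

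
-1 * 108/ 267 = -36/ 89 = -0.40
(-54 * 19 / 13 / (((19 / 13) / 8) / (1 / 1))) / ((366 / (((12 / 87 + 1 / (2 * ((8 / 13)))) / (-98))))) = 81 / 7076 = 0.01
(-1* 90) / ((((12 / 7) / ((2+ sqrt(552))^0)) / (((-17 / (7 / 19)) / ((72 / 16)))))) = 1615 / 3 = 538.33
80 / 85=16 / 17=0.94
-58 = -58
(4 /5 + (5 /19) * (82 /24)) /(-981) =-1937 /1118340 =-0.00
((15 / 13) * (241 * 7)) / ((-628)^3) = -25305 / 3219750976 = -0.00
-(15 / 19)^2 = -225 / 361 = -0.62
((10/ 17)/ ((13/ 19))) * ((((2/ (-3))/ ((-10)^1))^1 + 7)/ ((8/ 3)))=1007/ 442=2.28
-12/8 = -3/2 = -1.50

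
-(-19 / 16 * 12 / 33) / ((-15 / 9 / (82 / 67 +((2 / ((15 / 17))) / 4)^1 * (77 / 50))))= -4003357 / 7370000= -0.54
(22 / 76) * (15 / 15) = 11 / 38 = 0.29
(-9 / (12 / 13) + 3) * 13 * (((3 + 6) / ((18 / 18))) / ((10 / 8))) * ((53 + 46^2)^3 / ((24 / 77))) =-827366157146529 / 40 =-20684153928663.22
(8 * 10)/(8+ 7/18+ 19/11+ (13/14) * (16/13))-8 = -0.89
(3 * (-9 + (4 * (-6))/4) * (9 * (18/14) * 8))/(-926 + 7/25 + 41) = 364500/77413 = 4.71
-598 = -598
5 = 5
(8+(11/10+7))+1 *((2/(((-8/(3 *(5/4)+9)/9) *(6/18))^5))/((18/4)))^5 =-251829129099925625078207867017154078150017645430969693497666828538678866141/207691874341393105141219853168803840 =-1212513151506264492855979000000000000000.00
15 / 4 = 3.75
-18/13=-1.38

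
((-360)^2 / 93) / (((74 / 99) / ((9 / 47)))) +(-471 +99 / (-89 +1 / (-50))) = -27620643639 / 239948959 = -115.11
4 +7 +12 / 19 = 221 / 19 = 11.63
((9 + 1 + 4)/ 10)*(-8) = -11.20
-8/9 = -0.89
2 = 2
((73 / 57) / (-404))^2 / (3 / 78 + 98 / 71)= 4918667 / 694413162648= 0.00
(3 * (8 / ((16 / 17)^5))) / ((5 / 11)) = 46855281 / 655360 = 71.50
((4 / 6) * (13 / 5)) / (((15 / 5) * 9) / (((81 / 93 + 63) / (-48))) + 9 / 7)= -2002 / 21951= -0.09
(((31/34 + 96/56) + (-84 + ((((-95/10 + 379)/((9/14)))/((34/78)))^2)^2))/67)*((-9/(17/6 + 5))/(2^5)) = -286332970331496828263/176741126688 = -1620069848.47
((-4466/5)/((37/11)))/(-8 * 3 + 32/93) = 207669/18500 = 11.23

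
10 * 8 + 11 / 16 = 1291 / 16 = 80.69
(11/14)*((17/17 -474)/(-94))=5203/1316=3.95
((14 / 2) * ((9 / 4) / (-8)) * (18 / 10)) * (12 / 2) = -21.26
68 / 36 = 17 / 9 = 1.89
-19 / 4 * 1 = -19 / 4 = -4.75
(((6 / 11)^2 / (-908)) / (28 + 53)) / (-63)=1 / 15573789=0.00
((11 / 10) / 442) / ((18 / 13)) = 0.00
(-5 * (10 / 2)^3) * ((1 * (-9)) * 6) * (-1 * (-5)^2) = -843750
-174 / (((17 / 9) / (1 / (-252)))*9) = 29 / 714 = 0.04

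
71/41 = 1.73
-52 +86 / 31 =-1526 / 31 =-49.23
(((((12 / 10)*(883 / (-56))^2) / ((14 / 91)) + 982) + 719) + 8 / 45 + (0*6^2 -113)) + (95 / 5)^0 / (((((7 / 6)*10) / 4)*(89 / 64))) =44306805919 / 12559680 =3527.70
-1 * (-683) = 683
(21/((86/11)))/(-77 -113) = -231/16340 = -0.01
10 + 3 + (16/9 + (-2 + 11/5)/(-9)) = 664/45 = 14.76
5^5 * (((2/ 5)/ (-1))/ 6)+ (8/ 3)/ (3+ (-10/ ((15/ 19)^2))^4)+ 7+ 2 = -162506054892538/ 815247931593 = -199.33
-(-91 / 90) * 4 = 182 / 45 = 4.04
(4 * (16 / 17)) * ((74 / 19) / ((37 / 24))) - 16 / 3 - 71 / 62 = 3.03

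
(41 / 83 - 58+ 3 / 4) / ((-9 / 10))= 31405 / 498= 63.06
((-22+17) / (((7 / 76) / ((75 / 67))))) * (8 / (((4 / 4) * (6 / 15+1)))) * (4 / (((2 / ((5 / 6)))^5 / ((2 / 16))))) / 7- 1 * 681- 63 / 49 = -81320197247 / 119133504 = -682.60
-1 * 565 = -565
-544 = -544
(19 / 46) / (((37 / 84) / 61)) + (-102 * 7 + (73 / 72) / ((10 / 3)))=-134082517 / 204240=-656.49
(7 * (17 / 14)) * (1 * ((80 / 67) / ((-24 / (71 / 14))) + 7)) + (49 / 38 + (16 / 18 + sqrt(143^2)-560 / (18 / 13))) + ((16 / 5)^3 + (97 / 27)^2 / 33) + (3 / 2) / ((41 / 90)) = -363564912393031 / 2197312251750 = -165.46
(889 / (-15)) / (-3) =889 / 45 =19.76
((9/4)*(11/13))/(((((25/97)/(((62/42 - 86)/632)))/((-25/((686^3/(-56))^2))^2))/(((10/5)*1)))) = -142044375/127035688802232728420620735295824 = -0.00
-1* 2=-2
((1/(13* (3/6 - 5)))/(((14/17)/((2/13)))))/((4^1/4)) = -34/10647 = -0.00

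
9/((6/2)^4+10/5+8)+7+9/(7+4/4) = 5987/728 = 8.22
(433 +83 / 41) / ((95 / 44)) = 784784 / 3895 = 201.48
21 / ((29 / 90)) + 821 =25699 / 29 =886.17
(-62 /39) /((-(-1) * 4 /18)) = -93 /13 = -7.15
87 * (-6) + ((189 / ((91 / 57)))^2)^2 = 5609876818599 / 28561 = 196417381.00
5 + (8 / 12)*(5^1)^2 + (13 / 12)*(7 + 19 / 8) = 3055 / 96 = 31.82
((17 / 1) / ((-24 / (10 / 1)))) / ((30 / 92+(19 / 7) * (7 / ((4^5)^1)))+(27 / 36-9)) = 500480 / 558561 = 0.90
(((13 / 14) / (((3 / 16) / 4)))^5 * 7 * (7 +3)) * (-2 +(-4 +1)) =-622926286028800 / 583443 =-1067672910.69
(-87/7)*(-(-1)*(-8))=696/7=99.43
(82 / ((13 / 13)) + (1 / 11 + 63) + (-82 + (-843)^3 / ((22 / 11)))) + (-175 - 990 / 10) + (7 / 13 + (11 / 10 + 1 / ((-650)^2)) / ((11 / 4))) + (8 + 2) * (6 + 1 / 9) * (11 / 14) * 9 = -4872365381960361 / 16266250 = -299538331.33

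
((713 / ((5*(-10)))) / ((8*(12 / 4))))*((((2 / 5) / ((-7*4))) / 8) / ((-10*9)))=-713 / 60480000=-0.00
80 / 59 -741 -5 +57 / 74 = -3247753 / 4366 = -743.87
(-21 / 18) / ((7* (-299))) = 1 / 1794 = 0.00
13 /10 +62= 633 /10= 63.30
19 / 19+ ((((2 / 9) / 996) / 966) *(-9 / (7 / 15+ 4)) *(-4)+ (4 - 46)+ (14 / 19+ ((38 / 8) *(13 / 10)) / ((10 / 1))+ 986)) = 19318232921159 / 20413318800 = 946.35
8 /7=1.14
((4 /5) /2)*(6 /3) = 4 /5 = 0.80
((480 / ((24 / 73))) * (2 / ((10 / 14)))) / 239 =4088 / 239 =17.10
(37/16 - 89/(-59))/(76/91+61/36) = 2954133/1955732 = 1.51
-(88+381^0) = -89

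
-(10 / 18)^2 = -25 / 81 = -0.31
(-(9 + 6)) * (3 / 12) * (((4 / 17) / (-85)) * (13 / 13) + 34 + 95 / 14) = -152.94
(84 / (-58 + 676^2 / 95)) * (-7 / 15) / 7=-266 / 225733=-0.00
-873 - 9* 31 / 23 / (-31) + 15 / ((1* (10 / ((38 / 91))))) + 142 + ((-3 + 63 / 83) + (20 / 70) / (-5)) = -90865017 / 124085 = -732.28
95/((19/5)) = 25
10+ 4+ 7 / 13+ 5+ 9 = 371 / 13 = 28.54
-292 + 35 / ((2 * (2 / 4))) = -257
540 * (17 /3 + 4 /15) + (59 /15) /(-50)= 2402941 /750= 3203.92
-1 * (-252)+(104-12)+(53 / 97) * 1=33421 / 97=344.55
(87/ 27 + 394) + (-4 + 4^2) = 3683/ 9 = 409.22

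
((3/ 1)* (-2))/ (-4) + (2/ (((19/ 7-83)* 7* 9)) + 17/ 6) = 10958/ 2529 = 4.33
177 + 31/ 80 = 14191/ 80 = 177.39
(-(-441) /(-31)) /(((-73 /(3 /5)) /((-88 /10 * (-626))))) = 644.11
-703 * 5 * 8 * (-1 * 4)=112480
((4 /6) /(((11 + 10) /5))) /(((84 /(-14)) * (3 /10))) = -50 /567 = -0.09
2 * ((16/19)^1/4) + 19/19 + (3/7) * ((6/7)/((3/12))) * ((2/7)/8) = 9603/6517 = 1.47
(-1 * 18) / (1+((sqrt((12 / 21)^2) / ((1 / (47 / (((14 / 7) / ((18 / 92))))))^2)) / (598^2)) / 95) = -9057580066080 / 503199071489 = -18.00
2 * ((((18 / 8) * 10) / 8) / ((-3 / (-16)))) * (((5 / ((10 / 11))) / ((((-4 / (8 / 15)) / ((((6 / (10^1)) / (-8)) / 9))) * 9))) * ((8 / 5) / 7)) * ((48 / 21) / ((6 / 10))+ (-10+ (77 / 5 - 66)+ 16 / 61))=-7965386 / 30263625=-0.26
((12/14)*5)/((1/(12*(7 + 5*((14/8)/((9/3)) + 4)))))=10770/7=1538.57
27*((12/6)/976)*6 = 81/244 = 0.33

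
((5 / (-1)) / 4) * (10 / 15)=-5 / 6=-0.83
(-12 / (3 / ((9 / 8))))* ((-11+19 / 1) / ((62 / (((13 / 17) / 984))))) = -0.00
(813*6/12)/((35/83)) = 67479/70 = 963.99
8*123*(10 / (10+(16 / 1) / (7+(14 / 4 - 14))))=34440 / 19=1812.63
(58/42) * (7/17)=29/51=0.57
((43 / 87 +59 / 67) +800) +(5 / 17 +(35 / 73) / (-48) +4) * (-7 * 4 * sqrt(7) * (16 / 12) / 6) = 730.85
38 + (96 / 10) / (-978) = 30962 / 815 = 37.99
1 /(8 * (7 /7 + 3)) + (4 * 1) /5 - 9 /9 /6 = 0.66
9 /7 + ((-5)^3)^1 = -866 /7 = -123.71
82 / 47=1.74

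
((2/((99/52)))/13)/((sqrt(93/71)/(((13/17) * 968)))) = 9152 * sqrt(6603)/14229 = 52.27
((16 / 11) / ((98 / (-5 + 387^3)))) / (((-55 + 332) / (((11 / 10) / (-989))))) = -10080104 / 2918195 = -3.45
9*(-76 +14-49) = -999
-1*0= 0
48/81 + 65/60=181/108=1.68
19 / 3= 6.33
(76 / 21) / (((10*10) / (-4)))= -76 / 525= -0.14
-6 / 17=-0.35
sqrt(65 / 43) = sqrt(2795) / 43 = 1.23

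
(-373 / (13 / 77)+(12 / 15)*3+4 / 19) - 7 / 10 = -5452271 / 2470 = -2207.40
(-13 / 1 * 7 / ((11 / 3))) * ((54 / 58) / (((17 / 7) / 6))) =-309582 / 5423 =-57.09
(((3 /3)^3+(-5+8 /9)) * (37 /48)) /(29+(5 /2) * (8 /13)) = -3367 /42876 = -0.08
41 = 41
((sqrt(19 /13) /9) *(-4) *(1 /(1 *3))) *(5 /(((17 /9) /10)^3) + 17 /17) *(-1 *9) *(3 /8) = 3649913 *sqrt(247) /127738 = 449.07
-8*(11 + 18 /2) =-160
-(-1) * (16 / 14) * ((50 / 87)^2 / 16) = 1250 / 52983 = 0.02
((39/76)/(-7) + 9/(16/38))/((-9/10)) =-37775/1596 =-23.67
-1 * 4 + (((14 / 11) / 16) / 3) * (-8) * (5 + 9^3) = -5270 / 33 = -159.70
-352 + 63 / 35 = -1751 / 5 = -350.20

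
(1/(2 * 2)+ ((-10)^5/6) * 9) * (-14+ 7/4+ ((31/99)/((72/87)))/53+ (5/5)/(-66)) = 926174656373/503712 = 1838698.81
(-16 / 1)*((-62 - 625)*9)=98928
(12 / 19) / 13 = 12 / 247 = 0.05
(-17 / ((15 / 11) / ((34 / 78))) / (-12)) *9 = 3179 / 780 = 4.08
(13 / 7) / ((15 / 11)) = 143 / 105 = 1.36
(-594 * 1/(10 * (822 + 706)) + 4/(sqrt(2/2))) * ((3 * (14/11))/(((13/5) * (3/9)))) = 1906569/109252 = 17.45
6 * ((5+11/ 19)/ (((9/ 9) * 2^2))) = 159/ 19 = 8.37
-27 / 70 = -0.39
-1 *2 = -2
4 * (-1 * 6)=-24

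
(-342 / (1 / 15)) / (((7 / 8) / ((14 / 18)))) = -4560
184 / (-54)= -92 / 27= -3.41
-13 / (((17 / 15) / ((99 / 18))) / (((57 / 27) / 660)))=-247 / 1224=-0.20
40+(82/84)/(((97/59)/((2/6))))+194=2862367/12222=234.20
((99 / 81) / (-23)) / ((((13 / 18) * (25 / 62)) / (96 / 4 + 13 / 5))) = -4.85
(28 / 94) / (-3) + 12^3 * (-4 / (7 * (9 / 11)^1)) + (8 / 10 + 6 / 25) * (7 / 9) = -1206.15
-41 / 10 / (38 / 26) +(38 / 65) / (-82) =-284811 / 101270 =-2.81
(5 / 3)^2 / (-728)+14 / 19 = 91253 / 124488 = 0.73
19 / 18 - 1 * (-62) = 1135 / 18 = 63.06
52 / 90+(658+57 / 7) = 210017 / 315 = 666.72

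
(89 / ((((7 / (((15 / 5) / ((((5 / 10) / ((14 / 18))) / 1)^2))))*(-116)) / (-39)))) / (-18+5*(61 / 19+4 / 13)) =-2000453 / 26361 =-75.89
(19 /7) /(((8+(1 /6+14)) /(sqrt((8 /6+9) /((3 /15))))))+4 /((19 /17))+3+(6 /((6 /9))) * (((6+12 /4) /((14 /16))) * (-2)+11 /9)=-22286 /133+2 * sqrt(465) /49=-166.68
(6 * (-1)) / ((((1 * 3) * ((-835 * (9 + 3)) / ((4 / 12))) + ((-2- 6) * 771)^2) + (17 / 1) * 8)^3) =-3 / 27336873501827887316000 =-0.00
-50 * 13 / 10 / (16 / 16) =-65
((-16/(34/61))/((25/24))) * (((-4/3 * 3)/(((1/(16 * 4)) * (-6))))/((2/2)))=-499712/425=-1175.79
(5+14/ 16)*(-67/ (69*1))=-3149/ 552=-5.70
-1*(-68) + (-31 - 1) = 36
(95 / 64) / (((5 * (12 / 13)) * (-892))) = -247 / 685056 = -0.00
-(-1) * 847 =847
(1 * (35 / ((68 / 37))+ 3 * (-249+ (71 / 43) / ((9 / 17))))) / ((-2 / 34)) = 6303553 / 516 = 12216.19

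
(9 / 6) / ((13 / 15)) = 45 / 26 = 1.73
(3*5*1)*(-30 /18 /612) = -25 /612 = -0.04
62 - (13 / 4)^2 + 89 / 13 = 12123 / 208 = 58.28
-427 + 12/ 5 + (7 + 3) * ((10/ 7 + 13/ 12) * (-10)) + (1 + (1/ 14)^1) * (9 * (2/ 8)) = -565639/ 840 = -673.38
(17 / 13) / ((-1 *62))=-17 / 806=-0.02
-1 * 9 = -9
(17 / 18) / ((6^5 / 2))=17 / 69984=0.00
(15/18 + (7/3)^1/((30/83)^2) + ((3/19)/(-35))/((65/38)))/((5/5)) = 18.69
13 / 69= 0.19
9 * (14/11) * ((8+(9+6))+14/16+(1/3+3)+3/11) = 152355/484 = 314.78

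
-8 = -8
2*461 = 922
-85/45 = -17/9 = -1.89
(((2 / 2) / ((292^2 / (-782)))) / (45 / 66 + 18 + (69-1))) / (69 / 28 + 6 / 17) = -511819 / 13627782423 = -0.00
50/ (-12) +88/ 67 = -1147/ 402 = -2.85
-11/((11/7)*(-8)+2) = 77/74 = 1.04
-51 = -51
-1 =-1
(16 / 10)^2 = 64 / 25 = 2.56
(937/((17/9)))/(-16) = -8433/272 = -31.00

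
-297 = -297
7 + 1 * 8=15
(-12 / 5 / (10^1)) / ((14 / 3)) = -9 / 175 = -0.05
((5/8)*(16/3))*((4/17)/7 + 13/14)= 1145/357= 3.21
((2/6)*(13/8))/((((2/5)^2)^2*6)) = 8125/2304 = 3.53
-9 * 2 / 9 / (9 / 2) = -4 / 9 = -0.44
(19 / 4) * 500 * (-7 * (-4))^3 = 52136000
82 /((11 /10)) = 820 /11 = 74.55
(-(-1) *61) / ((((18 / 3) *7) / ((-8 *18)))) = -1464 / 7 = -209.14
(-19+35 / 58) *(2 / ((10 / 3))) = -3201 / 290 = -11.04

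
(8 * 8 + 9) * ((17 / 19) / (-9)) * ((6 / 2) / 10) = -1241 / 570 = -2.18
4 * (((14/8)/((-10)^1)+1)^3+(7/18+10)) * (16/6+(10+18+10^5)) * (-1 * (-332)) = 39275811314597/27000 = 1454659678.32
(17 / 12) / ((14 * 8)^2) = 17 / 150528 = 0.00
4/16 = 1/4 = 0.25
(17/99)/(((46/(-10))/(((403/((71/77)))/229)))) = -239785/3365613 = -0.07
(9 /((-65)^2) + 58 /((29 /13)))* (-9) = -988731 /4225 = -234.02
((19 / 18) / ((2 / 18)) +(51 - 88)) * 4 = -110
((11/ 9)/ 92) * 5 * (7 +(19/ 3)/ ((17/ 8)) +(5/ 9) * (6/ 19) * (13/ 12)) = 3252205/ 4813992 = 0.68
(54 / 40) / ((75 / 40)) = 18 / 25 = 0.72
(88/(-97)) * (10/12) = -0.76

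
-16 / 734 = -0.02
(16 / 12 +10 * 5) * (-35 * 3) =-5390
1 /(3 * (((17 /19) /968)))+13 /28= 515639 /1428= 361.09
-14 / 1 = -14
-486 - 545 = -1031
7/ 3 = 2.33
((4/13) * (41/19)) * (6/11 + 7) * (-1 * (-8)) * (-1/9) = -108896/24453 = -4.45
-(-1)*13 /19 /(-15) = -13 /285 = -0.05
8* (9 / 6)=12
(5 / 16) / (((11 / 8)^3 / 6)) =960 / 1331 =0.72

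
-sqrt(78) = -8.83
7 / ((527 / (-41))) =-287 / 527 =-0.54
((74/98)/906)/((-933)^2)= 37/38644488666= 0.00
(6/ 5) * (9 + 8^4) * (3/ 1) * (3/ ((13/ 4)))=177336/ 13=13641.23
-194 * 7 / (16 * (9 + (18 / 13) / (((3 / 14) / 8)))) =-8827 / 6312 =-1.40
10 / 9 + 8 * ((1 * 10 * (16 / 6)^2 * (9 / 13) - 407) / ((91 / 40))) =-13383050 / 10647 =-1256.98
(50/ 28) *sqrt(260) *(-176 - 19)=-4875 *sqrt(65)/ 7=-5614.79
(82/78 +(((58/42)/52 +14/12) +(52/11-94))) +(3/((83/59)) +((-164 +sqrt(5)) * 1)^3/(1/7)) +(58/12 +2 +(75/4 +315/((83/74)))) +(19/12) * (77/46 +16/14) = -1416836690918515/45861816 +564851 * sqrt(5) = -29630556.78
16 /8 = 2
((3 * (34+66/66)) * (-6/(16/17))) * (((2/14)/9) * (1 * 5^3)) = -10625/8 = -1328.12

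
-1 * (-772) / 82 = 9.41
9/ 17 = 0.53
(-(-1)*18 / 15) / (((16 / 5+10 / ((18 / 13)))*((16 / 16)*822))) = 0.00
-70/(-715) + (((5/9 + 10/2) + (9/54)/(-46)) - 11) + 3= -278269/118404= -2.35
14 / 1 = 14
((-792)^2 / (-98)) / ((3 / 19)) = -1986336 / 49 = -40537.47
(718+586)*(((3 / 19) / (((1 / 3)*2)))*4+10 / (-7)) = -83456 / 133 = -627.49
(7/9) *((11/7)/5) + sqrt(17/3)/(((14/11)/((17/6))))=11/45 + 187 *sqrt(51)/252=5.54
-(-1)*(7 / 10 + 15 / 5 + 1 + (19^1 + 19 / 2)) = 166 / 5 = 33.20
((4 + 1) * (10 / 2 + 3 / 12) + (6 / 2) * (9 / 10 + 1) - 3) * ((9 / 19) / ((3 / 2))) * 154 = 133749 / 95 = 1407.88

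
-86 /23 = -3.74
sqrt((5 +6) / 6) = sqrt(66) / 6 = 1.35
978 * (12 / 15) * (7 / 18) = 4564 / 15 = 304.27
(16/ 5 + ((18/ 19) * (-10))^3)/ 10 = -14525128/ 171475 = -84.71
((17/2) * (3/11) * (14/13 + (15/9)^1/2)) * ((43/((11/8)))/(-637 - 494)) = -217838/1779063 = -0.12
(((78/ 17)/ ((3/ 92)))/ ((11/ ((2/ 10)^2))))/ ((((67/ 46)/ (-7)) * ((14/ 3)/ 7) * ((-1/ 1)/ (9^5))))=68221435464/ 313225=217803.29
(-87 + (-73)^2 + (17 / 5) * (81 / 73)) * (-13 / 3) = -24891191 / 1095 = -22731.68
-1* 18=-18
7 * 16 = 112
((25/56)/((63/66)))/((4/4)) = 275/588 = 0.47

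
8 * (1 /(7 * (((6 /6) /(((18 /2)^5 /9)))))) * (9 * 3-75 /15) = 1154736 /7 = 164962.29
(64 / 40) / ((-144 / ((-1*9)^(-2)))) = -1 / 7290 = -0.00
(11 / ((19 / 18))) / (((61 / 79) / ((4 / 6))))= 10428 / 1159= 9.00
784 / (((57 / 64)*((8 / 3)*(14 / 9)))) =212.21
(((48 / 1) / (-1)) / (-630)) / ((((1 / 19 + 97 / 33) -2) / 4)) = 3344 / 10885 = 0.31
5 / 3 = 1.67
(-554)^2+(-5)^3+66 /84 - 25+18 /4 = 2147399 /7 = 306771.29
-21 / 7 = -3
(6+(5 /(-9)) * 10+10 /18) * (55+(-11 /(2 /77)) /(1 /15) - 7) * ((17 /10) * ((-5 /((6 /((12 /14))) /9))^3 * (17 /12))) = 22137306075 /5488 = 4033765.68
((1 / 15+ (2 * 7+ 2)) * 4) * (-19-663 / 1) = -657448 / 15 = -43829.87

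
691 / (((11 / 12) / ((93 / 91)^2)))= 71717508 / 91091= 787.32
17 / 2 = 8.50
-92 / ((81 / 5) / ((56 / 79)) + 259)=-25760 / 78919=-0.33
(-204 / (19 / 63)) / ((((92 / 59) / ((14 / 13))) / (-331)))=154630.08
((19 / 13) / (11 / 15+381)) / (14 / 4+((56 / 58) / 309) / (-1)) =2553885 / 2332551949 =0.00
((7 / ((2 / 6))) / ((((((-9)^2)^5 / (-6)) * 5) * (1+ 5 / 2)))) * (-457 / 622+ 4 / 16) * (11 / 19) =737 / 1271815371945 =0.00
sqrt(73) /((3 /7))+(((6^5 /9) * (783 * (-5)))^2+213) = 7 * sqrt(73) /3+11441712153813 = 11441712153832.94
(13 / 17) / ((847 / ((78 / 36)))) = 169 / 86394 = 0.00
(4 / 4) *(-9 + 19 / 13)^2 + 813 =147001 / 169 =869.83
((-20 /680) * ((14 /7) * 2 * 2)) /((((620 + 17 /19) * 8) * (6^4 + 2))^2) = -0.00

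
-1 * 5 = -5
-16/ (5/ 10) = -32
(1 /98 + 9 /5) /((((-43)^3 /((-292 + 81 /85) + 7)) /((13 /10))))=69601116 /8278666375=0.01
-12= -12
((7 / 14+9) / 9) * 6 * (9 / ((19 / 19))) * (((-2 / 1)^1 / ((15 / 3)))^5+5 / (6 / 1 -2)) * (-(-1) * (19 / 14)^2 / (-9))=-14.46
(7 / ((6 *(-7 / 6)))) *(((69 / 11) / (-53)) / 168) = 23 / 32648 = 0.00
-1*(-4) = 4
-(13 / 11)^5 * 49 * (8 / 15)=-145546856 / 2415765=-60.25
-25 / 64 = -0.39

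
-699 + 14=-685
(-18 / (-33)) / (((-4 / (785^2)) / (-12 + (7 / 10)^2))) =85112997 / 88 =967193.15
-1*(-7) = 7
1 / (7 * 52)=1 / 364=0.00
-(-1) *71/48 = 71/48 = 1.48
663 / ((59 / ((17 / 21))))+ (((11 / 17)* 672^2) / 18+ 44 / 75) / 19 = 863.52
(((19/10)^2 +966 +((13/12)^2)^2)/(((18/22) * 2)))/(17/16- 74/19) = -105202208441/502135200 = -209.51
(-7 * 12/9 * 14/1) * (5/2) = -980/3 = -326.67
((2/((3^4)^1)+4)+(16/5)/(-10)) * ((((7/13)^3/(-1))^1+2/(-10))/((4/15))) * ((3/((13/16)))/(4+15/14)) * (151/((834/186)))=-2564373730688/21140138175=-121.30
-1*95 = -95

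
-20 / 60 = -1 / 3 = -0.33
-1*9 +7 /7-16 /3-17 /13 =-571 /39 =-14.64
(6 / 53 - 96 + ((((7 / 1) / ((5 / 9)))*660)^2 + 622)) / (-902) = -1832644126 / 23903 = -76670.05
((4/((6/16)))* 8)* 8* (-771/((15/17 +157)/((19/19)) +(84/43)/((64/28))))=-3315.77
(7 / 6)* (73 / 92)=511 / 552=0.93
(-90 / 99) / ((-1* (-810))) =-1 / 891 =-0.00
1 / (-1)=-1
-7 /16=-0.44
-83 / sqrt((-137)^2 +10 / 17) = -83 * sqrt(5424411) / 319083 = -0.61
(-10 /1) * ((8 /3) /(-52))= 0.51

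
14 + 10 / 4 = 33 / 2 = 16.50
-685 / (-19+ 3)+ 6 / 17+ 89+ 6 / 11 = 397071 / 2992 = 132.71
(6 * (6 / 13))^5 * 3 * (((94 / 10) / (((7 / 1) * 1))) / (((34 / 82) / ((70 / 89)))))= 699109926912 / 561766309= 1244.49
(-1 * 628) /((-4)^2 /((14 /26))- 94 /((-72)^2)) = -21.15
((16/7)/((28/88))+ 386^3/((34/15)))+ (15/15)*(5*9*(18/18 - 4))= 21135721109/833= 25373014.54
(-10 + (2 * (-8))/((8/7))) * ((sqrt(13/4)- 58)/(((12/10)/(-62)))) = -71920 + 620 * sqrt(13) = -69684.56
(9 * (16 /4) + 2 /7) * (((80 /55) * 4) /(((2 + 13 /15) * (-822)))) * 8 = -325120 /453607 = -0.72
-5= -5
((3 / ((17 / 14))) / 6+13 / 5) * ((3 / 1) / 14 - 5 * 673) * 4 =-1418752 / 35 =-40535.77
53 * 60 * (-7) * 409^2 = -3723675060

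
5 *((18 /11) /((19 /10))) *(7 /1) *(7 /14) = 3150 /209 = 15.07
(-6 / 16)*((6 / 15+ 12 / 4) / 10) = -51 / 400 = -0.13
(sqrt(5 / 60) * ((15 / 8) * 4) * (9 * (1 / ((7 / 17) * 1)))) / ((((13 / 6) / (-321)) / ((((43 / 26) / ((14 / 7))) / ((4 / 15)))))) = -475168275 * sqrt(3) / 37856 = -21740.69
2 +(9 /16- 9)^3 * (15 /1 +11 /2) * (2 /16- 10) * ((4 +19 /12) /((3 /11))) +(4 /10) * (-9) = 3262923990973 /1310720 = 2489413.45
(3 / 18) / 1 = 1 / 6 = 0.17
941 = 941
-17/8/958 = -17/7664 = -0.00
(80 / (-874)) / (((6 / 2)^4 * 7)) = -40 / 247779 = -0.00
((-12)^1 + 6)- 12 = -18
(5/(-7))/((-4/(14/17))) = 5/34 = 0.15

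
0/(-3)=0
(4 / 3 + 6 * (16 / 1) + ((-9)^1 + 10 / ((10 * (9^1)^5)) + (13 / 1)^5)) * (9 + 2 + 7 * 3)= 701750283296 / 59049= 11884202.67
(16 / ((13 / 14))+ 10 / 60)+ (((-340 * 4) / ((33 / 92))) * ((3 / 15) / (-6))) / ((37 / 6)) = 1202923 / 31746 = 37.89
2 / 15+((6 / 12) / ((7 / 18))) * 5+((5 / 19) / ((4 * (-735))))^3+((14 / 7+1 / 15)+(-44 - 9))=-309361451539397 / 6972086802240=-44.37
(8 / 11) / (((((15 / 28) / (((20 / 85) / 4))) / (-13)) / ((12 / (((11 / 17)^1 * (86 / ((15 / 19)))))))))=-17472 / 98857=-0.18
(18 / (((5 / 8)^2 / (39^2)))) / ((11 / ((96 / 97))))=168210432 / 26675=6305.92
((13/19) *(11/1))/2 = 3.76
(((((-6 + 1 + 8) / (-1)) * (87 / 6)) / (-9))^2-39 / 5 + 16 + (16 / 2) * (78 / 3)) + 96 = 60401 / 180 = 335.56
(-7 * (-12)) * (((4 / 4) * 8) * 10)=6720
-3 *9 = -27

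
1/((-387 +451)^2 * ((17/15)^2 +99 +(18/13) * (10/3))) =2925/1256783872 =0.00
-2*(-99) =198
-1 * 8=-8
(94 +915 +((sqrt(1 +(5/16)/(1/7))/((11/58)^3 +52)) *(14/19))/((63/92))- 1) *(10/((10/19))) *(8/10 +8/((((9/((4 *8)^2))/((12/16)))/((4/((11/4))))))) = 1471673623744 *sqrt(51)/15068525175 +1046797248/55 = 19033374.71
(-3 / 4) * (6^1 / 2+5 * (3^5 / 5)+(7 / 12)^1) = -2959 / 16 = -184.94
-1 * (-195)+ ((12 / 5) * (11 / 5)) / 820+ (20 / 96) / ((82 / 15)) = 15993653 / 82000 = 195.04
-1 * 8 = -8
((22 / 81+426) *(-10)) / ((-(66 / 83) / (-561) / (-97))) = 23628718880 / 81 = 291712578.77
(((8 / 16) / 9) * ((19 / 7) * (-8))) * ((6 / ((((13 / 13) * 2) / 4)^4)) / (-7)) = 2432 / 147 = 16.54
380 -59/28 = 10581/28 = 377.89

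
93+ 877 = 970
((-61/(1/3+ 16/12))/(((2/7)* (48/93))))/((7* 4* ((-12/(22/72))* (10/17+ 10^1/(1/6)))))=353617/94924800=0.00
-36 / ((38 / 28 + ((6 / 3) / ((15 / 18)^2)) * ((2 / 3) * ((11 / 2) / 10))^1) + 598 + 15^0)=-63000 / 1052473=-0.06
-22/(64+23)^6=-22/433626201009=-0.00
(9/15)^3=27/125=0.22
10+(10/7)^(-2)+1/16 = 4221/400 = 10.55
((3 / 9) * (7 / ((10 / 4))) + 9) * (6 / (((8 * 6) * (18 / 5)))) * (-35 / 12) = -5215 / 5184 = -1.01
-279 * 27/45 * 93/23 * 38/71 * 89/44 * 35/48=-307134639/574816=-534.32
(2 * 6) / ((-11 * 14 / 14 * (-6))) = 2 / 11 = 0.18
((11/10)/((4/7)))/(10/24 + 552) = 33/9470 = 0.00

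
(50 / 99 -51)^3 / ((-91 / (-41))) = -5121925614959 / 88297209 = -58007.79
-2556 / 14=-1278 / 7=-182.57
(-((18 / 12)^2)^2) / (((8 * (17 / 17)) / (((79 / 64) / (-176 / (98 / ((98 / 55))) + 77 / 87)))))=2783565 / 8249344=0.34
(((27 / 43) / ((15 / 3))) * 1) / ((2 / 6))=81 / 215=0.38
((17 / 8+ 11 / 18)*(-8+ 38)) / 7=985 / 84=11.73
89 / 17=5.24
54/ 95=0.57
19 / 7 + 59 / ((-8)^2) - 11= -3299 / 448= -7.36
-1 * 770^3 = -456533000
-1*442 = -442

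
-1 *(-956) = 956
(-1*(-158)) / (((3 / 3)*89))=158 / 89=1.78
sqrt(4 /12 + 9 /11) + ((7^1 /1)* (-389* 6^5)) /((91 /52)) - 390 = -12099846 + sqrt(1254) /33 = -12099844.93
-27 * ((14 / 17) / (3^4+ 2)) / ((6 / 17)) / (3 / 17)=-4.30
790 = 790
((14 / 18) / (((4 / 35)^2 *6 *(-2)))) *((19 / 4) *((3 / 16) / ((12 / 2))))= -162925 / 221184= -0.74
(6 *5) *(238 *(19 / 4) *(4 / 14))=9690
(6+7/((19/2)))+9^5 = 1122059/19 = 59055.74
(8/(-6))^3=-64/27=-2.37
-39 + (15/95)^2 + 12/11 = -150438/3971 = -37.88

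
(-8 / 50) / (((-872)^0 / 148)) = -592 / 25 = -23.68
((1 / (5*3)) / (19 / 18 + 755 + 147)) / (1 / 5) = 6 / 16255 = 0.00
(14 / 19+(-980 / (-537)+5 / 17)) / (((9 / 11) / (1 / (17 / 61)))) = 332387231 / 26538003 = 12.52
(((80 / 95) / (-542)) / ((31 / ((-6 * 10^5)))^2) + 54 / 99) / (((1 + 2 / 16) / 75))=-38802038.50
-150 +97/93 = -13853/93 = -148.96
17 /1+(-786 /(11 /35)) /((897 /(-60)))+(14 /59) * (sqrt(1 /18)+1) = 184.58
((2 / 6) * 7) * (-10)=-70 / 3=-23.33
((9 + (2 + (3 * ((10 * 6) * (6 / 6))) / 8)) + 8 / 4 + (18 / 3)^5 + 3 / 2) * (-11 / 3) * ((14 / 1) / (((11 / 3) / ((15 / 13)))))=-126210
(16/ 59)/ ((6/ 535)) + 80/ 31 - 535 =-2788705/ 5487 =-508.24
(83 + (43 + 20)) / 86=1.70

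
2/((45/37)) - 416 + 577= 7319/45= 162.64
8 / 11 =0.73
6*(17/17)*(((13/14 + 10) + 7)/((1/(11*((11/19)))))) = 91113/133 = 685.06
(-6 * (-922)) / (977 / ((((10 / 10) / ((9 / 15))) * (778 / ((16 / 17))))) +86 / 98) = 8962863420 / 2570747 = 3486.48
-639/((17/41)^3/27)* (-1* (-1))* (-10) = 2420301.27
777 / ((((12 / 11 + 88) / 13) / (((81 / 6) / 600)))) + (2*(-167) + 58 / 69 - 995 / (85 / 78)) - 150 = -91547212739 / 65688000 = -1393.67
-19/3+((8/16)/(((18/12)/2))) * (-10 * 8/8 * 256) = -1713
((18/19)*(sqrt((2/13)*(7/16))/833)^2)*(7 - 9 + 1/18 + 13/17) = -19/175256536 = -0.00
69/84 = 23/28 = 0.82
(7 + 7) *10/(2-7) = -28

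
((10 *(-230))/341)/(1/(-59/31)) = 135700/10571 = 12.84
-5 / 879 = -0.01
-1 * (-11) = 11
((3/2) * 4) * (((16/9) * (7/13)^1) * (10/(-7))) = -320/39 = -8.21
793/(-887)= -793/887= -0.89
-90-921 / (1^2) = -1011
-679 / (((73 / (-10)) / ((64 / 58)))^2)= -15.51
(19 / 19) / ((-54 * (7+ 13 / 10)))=-5 / 2241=-0.00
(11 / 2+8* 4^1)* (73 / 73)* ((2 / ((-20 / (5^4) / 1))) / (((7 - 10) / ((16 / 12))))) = 3125 / 3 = 1041.67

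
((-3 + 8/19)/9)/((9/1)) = -49/1539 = -0.03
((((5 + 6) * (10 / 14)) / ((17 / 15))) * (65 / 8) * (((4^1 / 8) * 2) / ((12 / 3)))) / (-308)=-4875 / 106624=-0.05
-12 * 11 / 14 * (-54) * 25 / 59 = 89100 / 413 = 215.74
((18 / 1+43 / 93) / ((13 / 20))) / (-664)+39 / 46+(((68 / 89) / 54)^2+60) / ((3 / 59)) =15736908533012879 / 13327226258229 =1180.81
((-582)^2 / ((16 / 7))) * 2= 592767 / 2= 296383.50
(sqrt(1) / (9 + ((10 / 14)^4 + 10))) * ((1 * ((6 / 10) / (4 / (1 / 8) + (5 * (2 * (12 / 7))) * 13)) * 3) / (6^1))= 50421 / 824992960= 0.00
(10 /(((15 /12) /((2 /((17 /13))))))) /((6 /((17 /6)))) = 52 /9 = 5.78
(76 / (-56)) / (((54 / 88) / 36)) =-1672 / 21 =-79.62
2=2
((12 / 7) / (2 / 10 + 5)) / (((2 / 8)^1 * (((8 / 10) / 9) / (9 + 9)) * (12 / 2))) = 4050 / 91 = 44.51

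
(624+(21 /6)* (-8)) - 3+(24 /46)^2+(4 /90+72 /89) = 1258741327 /2118645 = 594.13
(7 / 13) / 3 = 7 / 39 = 0.18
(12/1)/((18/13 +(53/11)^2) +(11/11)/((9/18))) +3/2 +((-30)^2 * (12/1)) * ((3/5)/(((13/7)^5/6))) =18247713748565/10356846942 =1761.90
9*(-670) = -6030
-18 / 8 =-9 / 4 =-2.25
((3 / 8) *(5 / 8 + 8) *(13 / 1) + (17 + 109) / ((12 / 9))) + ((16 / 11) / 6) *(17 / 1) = 297091 / 2112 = 140.67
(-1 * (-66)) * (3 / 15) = 13.20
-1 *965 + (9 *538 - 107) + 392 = 4162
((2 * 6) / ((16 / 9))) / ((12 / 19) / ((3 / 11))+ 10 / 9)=4617 / 2344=1.97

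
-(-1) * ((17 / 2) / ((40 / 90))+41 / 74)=5825 / 296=19.68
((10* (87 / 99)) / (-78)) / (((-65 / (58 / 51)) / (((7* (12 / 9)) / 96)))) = 5887 / 30718116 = 0.00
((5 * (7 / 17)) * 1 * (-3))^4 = 121550625 / 83521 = 1455.33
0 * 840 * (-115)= 0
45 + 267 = 312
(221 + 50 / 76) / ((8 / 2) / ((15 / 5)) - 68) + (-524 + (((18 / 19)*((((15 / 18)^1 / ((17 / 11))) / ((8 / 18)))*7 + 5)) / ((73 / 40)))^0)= -4000069 / 7600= -526.32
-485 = -485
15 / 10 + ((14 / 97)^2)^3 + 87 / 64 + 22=1325258941732343 / 53310208315456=24.86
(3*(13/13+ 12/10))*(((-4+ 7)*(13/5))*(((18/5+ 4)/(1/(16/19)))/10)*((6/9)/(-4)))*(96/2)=-164736/625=-263.58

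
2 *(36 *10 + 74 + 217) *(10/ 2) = 6510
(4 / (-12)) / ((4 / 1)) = -1 / 12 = -0.08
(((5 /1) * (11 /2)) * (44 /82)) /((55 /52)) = 572 /41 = 13.95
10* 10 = 100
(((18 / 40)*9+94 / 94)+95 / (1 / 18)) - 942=15461 / 20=773.05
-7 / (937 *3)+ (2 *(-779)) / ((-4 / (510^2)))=284779458443 / 2811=101308950.00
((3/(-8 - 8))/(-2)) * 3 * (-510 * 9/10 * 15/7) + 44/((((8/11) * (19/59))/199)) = 157936697/4256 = 37109.19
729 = 729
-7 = -7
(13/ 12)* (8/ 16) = 13/ 24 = 0.54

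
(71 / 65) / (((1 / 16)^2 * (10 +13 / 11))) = 199936 / 7995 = 25.01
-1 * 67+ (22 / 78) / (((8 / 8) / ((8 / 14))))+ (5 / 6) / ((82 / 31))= -992801 / 14924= -66.52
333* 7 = 2331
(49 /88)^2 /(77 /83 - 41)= -199283 /25756544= -0.01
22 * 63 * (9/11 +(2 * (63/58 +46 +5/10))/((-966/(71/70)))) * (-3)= -2986.49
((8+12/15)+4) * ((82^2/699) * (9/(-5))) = -1291008/5825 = -221.63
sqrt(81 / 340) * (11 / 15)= 0.36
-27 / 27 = -1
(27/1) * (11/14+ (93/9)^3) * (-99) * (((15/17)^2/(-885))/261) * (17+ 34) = 206598645/407218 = 507.34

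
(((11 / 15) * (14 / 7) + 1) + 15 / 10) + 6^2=1199 / 30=39.97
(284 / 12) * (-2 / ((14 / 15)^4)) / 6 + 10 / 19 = -9.87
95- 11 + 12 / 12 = 85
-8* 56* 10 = -4480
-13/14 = -0.93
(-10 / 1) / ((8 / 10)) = -25 / 2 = -12.50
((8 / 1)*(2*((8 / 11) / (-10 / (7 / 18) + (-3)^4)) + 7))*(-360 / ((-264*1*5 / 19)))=4546472 / 15609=291.27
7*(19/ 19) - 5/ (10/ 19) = -5/ 2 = -2.50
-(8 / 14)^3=-64 / 343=-0.19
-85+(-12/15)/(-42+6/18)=-53113/625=-84.98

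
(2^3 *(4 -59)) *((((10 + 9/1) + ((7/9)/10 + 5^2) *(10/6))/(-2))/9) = 361130/243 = 1486.13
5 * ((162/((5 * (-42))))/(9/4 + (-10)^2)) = -108/2863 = -0.04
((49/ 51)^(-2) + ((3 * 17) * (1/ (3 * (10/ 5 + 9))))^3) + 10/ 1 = 47215354/ 3195731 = 14.77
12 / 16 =3 / 4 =0.75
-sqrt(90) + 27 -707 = -680 -3 * sqrt(10) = -689.49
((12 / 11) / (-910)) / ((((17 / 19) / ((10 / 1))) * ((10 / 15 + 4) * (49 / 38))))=-12996 / 5836831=-0.00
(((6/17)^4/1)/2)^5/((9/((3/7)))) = 0.00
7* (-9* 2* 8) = -1008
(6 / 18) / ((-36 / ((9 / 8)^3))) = -27 / 2048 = -0.01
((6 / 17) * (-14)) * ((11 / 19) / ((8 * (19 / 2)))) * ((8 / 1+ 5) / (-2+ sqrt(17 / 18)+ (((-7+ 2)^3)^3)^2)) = -18745422363271422 / 146135624328644279479980499435+ 819 * sqrt(34) / 146135624328644279479980499435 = -0.00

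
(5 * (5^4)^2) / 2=1953125 / 2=976562.50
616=616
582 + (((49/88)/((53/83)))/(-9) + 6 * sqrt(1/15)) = 2 * sqrt(15)/5 + 24425965/41976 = 583.45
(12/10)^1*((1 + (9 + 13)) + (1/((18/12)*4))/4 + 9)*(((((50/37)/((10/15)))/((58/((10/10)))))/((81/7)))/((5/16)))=10766/28971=0.37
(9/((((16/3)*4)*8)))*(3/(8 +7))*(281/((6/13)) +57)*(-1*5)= -35955/1024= -35.11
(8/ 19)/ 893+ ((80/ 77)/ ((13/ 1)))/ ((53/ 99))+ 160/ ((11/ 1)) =13227897624/ 900150251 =14.70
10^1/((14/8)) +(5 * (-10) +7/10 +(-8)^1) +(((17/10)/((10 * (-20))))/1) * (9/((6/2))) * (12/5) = -903821/17500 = -51.65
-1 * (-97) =97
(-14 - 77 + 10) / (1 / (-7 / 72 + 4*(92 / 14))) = -118791 / 56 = -2121.27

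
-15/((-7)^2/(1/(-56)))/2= 0.00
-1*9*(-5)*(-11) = -495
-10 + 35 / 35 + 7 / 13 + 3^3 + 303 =4180 / 13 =321.54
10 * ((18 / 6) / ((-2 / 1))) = -15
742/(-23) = -742/23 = -32.26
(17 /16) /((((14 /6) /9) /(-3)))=-1377 /112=-12.29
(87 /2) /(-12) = -29 /8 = -3.62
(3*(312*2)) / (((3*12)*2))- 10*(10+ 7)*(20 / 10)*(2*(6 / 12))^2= -314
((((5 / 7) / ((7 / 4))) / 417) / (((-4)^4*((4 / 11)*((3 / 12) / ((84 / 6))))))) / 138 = 0.00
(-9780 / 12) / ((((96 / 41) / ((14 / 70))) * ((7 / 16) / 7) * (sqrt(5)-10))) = 143.46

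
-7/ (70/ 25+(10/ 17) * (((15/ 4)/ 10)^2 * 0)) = -5/ 2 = -2.50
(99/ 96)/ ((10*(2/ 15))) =99/ 128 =0.77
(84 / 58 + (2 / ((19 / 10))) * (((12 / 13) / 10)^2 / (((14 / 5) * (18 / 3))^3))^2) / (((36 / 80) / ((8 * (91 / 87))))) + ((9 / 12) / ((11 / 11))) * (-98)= -6676885828495238 / 143375890184163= -46.57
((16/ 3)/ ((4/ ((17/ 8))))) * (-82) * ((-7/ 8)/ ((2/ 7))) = 34153/ 48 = 711.52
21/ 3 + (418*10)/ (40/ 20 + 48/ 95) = 199383/ 119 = 1675.49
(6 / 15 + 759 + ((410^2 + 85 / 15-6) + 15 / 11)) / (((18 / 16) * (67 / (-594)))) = -445791536 / 335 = -1330721.00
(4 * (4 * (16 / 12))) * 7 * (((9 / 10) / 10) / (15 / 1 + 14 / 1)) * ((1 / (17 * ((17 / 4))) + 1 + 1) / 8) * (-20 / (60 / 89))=-725172 / 209525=-3.46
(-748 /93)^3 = -418508992 /804357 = -520.30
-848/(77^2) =-848/5929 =-0.14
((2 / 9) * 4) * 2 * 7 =112 / 9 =12.44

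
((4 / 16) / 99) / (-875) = -1 / 346500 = -0.00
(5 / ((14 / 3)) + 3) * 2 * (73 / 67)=4161 / 469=8.87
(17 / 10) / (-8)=-17 / 80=-0.21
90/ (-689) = -90/ 689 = -0.13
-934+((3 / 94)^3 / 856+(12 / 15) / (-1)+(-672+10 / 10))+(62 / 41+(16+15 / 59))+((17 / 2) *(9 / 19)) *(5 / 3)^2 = -1576.85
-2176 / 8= -272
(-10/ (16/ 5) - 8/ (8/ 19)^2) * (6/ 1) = -579/ 2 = -289.50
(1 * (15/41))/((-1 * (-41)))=15/1681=0.01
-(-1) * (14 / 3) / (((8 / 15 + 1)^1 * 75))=14 / 345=0.04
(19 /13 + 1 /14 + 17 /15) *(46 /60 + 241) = 644.62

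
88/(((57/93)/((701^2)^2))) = 658743643961128/19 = 34670718103217.26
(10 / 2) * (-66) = -330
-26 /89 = -0.29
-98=-98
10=10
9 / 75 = 3 / 25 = 0.12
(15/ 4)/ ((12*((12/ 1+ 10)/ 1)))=5/ 352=0.01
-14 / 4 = -7 / 2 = -3.50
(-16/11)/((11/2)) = -32/121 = -0.26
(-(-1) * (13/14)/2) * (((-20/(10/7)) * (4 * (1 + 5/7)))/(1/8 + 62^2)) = -832/71757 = -0.01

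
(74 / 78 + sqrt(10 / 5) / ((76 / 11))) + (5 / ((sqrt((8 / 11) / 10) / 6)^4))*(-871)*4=-4268335498.85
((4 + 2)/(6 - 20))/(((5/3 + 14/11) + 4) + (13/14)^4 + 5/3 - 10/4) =-543312/8683337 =-0.06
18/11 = 1.64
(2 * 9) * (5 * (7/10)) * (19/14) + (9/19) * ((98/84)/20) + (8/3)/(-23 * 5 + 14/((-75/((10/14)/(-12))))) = 672512949/7865240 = 85.50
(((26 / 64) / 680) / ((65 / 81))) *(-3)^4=6561 / 108800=0.06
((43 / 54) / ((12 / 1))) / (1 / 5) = 215 / 648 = 0.33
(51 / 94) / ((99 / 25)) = 425 / 3102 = 0.14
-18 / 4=-9 / 2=-4.50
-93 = -93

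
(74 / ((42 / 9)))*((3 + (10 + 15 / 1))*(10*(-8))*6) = -213120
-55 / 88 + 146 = 1163 / 8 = 145.38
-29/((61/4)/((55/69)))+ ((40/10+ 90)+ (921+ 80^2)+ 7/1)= 31232818/4209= 7420.48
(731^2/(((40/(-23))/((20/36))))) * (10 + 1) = -135193333/72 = -1877685.18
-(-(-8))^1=-8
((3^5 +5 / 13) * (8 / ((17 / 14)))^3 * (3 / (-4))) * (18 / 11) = -60010094592 / 702559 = -85416.45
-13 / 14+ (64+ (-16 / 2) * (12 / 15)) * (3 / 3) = 56.67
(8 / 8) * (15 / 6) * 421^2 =886205 / 2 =443102.50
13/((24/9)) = 39/8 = 4.88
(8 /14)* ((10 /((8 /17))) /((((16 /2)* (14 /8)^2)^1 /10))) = 1700 /343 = 4.96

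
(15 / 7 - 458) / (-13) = 3191 / 91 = 35.07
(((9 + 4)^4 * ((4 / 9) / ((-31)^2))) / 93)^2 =13051691536 / 646990183449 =0.02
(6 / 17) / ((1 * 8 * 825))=1 / 18700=0.00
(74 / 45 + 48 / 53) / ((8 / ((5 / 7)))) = 3041 / 13356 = 0.23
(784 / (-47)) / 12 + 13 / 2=1441 / 282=5.11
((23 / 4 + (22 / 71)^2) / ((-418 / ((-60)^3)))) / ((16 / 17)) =6763307625 / 2107138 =3209.71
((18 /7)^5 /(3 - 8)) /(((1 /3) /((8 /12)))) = -3779136 /84035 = -44.97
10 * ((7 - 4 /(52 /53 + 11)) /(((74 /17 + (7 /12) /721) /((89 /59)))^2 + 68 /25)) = 740172712806669600 /122694572468563039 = 6.03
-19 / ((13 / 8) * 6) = -76 / 39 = -1.95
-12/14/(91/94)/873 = -188/185367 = -0.00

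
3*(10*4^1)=120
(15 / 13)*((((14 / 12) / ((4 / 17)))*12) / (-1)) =-1785 / 26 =-68.65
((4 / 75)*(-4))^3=-4096 / 421875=-0.01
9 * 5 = 45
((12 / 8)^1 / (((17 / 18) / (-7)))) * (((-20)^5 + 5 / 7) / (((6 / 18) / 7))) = 12700797165 / 17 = 747105715.59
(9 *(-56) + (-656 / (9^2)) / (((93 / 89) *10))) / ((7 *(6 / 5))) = -9506176 / 158193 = -60.09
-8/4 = -2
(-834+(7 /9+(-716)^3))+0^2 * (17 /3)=-3303562763 /9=-367062529.22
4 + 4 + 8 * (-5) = -32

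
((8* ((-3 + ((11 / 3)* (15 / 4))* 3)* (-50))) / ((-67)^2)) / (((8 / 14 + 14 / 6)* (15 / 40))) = -856800 / 273829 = -3.13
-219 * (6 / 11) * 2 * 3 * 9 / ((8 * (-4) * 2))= 17739 / 176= 100.79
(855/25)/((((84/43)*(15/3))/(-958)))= -1174029/350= -3354.37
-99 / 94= -1.05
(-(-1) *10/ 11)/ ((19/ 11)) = 10/ 19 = 0.53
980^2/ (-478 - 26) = -17150/ 9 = -1905.56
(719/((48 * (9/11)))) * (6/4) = 7909/288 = 27.46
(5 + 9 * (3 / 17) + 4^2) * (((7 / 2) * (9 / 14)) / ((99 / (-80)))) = -7680 / 187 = -41.07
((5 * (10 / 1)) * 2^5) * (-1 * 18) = -28800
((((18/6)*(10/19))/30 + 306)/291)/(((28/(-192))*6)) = -46520/38703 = -1.20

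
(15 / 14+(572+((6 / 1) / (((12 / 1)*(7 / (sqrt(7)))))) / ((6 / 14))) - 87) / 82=sqrt(7) / 492+6805 / 1148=5.93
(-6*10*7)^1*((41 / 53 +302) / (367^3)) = -6739740 / 2619835739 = -0.00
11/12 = 0.92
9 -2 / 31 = 277 / 31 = 8.94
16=16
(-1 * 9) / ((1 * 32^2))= -9 / 1024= -0.01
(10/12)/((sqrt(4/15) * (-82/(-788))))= 985 * sqrt(15)/246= 15.51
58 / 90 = 29 / 45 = 0.64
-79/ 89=-0.89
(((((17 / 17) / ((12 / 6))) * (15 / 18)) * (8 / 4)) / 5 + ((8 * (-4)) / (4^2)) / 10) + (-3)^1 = -3.03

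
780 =780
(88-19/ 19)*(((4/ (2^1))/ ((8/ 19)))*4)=1653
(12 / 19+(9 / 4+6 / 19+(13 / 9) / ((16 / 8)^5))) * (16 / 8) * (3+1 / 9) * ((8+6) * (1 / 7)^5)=17743 / 1055754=0.02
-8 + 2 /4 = -15 /2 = -7.50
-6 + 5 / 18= -103 / 18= -5.72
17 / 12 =1.42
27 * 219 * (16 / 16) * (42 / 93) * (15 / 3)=413910 / 31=13351.94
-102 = -102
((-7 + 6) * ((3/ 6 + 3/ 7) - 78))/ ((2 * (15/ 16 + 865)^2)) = 69056/ 1343727175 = 0.00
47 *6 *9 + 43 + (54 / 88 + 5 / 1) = 113811 / 44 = 2586.61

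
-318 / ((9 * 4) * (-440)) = 53 / 2640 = 0.02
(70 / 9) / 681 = 70 / 6129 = 0.01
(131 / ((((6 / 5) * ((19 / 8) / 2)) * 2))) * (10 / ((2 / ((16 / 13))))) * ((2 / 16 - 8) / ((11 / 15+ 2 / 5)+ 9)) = -1031625 / 4693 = -219.82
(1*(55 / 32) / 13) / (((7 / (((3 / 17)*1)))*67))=165 / 3316768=0.00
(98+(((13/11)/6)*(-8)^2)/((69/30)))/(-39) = -78542/29601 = -2.65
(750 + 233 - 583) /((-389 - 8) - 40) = -400 /437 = -0.92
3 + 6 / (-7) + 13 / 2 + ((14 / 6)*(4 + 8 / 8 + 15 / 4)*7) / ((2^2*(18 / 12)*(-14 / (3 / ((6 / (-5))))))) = 25999 / 2016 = 12.90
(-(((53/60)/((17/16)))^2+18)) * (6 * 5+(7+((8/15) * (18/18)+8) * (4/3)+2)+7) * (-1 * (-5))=-3138147308/585225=-5362.29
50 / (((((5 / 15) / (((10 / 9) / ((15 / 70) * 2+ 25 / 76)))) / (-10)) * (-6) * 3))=1330000 / 10881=122.23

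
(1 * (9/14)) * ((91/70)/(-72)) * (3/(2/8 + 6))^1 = -39/7000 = -0.01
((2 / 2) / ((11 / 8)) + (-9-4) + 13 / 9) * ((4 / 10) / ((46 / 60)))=-4288 / 759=-5.65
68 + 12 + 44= 124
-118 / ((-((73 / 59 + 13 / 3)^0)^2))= 118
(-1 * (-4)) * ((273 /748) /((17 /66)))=1638 /289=5.67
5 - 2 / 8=19 / 4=4.75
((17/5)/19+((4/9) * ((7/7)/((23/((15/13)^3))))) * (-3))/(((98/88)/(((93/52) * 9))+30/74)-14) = -147003556293/22118299960640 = -0.01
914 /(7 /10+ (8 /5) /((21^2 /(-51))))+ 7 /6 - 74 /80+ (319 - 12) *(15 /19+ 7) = 7191185747 /1725960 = 4166.48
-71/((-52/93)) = 6603/52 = 126.98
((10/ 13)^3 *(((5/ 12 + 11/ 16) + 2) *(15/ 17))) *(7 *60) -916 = -392.39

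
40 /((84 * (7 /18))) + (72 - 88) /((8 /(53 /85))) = -94 /4165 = -0.02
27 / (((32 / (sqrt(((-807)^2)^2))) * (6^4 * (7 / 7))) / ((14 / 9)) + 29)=13676229 / 14710019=0.93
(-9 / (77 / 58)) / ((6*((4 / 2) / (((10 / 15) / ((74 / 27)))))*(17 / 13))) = -10179 / 96866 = -0.11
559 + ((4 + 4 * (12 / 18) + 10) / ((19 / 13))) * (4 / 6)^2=289367 / 513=564.07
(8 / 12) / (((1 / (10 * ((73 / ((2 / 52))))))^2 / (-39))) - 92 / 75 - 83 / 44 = -30908626330273 / 3300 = -9366250403.11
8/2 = 4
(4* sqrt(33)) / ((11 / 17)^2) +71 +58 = 1156* sqrt(33) / 121 +129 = 183.88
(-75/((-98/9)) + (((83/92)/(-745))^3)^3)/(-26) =-11266024153940144597694760398243761091890520253/42527154880354797681372221508244397056000000000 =-0.26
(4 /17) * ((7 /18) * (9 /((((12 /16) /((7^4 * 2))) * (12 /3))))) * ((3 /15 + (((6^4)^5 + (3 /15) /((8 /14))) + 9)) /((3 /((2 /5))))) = 2457962196085543925554 /3825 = 642604495708638934.79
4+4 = 8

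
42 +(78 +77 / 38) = 4637 / 38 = 122.03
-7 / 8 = -0.88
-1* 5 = -5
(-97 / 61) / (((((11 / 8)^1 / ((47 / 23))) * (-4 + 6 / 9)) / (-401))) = -21937908 / 77165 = -284.30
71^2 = 5041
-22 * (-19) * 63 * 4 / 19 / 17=5544 / 17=326.12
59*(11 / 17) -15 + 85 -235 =-2156 / 17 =-126.82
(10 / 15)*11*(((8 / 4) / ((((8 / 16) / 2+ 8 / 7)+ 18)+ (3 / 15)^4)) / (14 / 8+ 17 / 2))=3080000 / 41746569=0.07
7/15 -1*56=-833/15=-55.53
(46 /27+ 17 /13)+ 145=51952 /351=148.01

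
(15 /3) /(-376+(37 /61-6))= -0.01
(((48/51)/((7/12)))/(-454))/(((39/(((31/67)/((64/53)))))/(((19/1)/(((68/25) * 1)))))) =-780425/3199851928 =-0.00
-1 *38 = -38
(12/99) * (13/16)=13/132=0.10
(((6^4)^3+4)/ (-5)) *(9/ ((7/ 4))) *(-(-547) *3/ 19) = -25719118703568/ 133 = -193376832357.65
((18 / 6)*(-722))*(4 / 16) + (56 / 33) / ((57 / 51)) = -677137 / 1254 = -539.98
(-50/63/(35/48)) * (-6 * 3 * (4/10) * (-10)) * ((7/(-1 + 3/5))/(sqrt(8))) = 484.87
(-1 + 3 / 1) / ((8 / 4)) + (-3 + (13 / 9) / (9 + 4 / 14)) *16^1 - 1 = -45.51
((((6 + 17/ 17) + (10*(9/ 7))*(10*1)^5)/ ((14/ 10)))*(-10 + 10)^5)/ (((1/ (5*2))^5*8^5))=0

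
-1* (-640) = 640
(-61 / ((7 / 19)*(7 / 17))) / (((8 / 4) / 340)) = -3349510 / 49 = -68357.35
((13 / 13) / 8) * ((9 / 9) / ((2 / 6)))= 3 / 8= 0.38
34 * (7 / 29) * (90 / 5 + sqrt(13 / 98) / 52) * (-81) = -347004 / 29 - 1377 * sqrt(26) / 1508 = -11970.31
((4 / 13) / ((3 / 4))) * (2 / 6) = 16 / 117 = 0.14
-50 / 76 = -25 / 38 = -0.66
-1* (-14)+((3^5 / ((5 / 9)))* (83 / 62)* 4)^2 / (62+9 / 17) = 87747.61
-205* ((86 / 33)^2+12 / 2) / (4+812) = -1427825 / 444312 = -3.21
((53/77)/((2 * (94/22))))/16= 53/10528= 0.01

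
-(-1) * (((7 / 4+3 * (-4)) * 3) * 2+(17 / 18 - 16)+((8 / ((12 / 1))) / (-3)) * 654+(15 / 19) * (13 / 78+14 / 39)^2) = -221.67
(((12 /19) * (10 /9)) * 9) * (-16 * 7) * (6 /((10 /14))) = -112896 /19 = -5941.89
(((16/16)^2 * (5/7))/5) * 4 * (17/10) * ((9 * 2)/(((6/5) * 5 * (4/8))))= 204/35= 5.83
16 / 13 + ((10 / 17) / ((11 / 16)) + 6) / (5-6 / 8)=117528 / 41327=2.84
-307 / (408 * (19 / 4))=-307 / 1938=-0.16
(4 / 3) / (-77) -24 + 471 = 103253 / 231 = 446.98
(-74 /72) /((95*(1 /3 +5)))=-37 /18240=-0.00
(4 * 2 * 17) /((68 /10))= 20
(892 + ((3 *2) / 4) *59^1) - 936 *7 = -11143 / 2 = -5571.50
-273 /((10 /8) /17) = -18564 /5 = -3712.80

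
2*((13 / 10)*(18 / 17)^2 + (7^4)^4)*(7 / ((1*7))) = 96043169346151102 / 1445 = 66465861139204.91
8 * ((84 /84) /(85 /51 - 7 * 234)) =-24 /4909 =-0.00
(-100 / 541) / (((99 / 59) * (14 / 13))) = -38350 / 374913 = -0.10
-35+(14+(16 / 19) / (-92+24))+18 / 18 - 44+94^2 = 8771.99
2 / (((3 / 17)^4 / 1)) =167042 / 81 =2062.25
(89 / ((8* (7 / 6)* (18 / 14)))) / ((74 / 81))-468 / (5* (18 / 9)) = -57249 / 1480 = -38.68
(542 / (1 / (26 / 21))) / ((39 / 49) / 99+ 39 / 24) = 667744 / 1625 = 410.92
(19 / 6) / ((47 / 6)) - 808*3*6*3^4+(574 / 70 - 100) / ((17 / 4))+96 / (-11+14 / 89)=-53432455621 / 45355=-1178094.05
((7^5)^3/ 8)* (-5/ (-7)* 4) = 1695557682122.50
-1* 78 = -78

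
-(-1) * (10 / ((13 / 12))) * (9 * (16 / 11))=17280 / 143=120.84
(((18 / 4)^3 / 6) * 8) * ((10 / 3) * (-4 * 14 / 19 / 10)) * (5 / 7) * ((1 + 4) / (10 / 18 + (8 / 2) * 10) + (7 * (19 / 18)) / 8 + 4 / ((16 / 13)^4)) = -1351516365 / 5681152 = -237.89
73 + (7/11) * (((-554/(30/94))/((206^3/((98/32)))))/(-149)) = 125511851539757/1719340370880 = 73.00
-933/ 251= -3.72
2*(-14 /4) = -7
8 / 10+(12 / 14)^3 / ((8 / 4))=1912 / 1715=1.11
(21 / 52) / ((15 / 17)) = 119 / 260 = 0.46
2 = 2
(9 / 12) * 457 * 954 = 653967 / 2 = 326983.50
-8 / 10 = -4 / 5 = -0.80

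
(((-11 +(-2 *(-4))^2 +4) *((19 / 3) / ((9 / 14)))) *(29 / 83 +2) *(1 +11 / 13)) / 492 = 4.95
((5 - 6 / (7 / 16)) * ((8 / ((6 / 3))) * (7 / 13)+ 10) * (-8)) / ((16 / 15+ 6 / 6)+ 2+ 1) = 289140 / 1729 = 167.23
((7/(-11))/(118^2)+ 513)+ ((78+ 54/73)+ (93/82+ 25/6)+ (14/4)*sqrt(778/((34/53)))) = 7*sqrt(350489)/34+ 821085643775/1375259556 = 718.93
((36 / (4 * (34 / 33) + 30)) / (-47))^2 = 352836 / 700184521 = 0.00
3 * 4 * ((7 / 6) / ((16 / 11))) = 77 / 8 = 9.62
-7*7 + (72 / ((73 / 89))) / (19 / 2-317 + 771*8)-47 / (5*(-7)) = -47.64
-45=-45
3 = 3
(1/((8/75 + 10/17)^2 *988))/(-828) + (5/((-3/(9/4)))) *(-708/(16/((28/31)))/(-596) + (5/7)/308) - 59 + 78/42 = -10197266499355201065/177643345350126656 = -57.40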